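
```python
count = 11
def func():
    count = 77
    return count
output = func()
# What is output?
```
77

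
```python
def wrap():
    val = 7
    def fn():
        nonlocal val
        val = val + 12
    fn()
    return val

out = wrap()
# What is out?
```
19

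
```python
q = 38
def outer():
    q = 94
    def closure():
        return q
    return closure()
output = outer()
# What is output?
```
94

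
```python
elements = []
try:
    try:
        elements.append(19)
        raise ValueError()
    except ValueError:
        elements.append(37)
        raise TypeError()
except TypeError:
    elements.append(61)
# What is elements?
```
[19, 37, 61]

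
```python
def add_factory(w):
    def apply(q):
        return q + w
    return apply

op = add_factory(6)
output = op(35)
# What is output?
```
41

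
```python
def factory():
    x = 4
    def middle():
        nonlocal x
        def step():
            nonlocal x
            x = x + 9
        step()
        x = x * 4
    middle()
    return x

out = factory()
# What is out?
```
52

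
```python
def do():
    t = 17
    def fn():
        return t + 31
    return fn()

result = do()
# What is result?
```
48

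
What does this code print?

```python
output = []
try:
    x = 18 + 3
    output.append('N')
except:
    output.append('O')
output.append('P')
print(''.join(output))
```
NP

No exception, try block completes normally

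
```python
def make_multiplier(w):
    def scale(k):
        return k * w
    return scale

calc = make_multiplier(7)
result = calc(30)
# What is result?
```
210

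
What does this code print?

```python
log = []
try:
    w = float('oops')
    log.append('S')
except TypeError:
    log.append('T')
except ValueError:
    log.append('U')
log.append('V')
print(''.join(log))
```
UV

ValueError is caught by its specific handler, not TypeError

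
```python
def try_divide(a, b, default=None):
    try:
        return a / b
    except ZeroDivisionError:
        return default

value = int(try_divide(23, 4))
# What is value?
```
5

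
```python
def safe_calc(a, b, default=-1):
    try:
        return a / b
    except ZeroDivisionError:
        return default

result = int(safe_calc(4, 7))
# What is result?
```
0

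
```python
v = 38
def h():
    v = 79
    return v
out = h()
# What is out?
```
79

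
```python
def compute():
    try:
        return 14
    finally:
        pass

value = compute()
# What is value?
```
14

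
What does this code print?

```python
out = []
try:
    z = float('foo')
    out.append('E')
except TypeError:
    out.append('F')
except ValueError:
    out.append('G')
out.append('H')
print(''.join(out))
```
GH

ValueError is caught by its specific handler, not TypeError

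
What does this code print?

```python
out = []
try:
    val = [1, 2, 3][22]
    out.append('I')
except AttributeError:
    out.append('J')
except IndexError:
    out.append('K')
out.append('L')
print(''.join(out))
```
KL

IndexError is caught by its specific handler, not AttributeError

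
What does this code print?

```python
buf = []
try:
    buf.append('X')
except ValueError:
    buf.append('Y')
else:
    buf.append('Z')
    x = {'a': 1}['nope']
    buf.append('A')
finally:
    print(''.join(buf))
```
XZ

Try succeeds, else appends 'Z', KeyError in else is uncaught, finally prints before exception propagates ('A' never appended)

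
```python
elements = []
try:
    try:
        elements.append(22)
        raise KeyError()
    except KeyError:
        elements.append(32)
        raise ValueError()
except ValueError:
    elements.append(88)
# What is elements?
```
[22, 32, 88]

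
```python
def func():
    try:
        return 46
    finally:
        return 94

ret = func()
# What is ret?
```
94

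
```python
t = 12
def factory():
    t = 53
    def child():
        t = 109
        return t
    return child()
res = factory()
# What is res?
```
109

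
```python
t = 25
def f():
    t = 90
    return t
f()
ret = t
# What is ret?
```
25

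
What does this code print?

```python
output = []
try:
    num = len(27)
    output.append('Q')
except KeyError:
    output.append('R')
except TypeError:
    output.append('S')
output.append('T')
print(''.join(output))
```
ST

TypeError is caught by its specific handler, not KeyError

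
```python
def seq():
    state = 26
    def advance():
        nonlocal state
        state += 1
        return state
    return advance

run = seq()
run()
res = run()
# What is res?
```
28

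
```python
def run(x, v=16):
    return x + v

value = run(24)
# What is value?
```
40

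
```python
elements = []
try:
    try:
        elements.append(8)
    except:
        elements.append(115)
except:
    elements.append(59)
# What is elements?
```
[8]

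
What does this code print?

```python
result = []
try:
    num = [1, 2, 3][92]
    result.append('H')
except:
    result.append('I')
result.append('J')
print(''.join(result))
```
IJ

Exception raised in try, caught by bare except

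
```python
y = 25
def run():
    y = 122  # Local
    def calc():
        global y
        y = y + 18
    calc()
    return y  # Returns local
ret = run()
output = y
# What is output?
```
43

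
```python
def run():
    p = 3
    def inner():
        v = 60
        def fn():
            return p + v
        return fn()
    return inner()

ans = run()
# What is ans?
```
63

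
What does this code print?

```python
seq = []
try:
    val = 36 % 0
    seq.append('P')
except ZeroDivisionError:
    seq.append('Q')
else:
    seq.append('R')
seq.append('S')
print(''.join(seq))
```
QS

else block skipped when exception is caught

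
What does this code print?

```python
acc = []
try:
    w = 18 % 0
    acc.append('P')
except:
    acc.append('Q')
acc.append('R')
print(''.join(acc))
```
QR

Exception raised in try, caught by bare except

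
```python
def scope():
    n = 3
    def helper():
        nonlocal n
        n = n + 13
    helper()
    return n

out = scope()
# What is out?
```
16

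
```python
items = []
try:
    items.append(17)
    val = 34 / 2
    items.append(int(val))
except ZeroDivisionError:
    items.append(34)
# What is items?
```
[17, 17]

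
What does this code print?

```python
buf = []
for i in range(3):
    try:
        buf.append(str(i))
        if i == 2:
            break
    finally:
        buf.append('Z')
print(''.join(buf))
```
0Z1Z2Z

finally runs even when breaking out of loop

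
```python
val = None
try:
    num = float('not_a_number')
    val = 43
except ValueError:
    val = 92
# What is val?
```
92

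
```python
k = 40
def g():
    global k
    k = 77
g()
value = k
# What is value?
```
77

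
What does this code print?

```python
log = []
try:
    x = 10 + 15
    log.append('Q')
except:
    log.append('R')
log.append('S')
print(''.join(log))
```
QS

No exception, try block completes normally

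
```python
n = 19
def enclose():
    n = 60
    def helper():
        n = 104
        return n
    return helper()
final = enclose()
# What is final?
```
104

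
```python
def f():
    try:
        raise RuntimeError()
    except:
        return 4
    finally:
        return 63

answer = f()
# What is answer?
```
63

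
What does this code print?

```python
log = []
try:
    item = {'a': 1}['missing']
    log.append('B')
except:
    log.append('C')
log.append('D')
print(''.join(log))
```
CD

Exception raised in try, caught by bare except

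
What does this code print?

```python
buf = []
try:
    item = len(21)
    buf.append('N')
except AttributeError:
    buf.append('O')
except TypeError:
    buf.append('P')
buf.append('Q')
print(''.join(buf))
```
PQ

TypeError is caught by its specific handler, not AttributeError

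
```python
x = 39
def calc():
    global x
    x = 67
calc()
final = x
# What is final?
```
67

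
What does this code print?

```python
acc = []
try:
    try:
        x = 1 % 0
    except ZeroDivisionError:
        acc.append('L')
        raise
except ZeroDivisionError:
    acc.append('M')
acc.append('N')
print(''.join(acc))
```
LMN

raise without argument re-raises current exception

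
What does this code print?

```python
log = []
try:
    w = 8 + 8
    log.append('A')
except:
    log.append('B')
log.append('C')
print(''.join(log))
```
AC

No exception, try block completes normally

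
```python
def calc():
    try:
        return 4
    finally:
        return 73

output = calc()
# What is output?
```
73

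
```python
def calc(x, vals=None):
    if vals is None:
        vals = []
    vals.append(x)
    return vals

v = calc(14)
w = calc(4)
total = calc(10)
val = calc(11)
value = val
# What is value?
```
[11]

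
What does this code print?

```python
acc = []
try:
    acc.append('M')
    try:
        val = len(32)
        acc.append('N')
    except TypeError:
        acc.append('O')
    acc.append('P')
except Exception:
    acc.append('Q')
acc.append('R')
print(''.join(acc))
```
MOPR

Inner exception caught by inner handler, outer continues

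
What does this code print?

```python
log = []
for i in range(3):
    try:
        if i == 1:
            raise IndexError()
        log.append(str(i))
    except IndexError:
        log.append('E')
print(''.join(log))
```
0E2

Exception on i=1 caught, loop continues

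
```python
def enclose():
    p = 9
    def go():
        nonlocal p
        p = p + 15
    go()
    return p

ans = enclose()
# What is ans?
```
24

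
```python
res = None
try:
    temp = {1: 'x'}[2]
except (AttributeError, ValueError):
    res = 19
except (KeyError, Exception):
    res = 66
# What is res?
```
66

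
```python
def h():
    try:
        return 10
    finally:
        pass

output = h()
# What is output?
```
10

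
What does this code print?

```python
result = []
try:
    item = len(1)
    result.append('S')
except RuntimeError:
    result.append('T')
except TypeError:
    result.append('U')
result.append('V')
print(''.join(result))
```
UV

TypeError is caught by its specific handler, not RuntimeError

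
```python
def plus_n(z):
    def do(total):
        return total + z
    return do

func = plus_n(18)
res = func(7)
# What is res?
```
25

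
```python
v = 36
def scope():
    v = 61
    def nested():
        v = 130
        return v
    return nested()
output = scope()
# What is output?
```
130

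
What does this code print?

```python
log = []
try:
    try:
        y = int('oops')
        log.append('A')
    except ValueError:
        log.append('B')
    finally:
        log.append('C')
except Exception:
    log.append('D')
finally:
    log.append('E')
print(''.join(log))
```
BCE

Both finally blocks run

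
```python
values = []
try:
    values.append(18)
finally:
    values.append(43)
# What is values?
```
[18, 43]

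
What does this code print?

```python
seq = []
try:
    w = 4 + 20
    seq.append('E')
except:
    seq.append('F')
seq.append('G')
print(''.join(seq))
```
EG

No exception, try block completes normally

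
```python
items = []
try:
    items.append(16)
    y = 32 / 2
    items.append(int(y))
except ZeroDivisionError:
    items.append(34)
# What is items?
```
[16, 16]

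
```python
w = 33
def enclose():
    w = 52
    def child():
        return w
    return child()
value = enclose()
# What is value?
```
52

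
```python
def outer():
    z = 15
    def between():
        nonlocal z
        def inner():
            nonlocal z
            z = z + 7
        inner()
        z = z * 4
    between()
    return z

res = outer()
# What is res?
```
88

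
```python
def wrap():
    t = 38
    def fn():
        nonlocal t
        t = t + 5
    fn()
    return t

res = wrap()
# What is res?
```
43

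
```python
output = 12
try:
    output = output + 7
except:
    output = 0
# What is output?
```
19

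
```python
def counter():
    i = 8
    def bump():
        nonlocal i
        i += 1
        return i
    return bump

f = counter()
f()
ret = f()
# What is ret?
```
10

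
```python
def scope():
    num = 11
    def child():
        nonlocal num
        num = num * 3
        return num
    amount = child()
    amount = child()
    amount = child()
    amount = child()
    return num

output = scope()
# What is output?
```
891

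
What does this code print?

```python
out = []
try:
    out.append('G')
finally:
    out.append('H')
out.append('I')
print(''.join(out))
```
GHI

try/finally without except, no exception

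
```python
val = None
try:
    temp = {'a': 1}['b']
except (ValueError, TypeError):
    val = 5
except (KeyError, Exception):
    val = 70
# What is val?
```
70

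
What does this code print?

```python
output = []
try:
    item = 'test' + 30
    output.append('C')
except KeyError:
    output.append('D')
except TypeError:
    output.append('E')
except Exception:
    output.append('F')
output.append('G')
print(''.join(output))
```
EG

TypeError matches before generic Exception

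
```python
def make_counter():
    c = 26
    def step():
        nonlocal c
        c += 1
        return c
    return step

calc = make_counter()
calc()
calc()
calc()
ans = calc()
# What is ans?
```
30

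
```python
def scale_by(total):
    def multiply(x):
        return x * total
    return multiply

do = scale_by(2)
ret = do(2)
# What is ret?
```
4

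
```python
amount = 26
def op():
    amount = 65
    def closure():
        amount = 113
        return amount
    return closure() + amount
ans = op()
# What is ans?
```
178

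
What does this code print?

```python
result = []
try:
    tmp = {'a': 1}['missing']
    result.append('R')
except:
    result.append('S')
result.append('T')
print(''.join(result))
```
ST

Exception raised in try, caught by bare except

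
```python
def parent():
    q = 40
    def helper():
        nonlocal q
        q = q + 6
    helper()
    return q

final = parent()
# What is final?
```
46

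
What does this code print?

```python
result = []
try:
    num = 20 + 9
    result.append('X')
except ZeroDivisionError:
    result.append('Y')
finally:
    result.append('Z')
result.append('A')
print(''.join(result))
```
XZA

finally runs after normal execution too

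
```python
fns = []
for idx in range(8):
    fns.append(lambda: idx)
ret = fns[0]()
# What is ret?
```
7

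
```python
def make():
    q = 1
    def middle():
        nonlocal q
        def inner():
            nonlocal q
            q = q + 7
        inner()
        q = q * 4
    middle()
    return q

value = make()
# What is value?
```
32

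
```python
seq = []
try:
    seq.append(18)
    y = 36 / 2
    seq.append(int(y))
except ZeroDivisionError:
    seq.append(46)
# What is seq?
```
[18, 18]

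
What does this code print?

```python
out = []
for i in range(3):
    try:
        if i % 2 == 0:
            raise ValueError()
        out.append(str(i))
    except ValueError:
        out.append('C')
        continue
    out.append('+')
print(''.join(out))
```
C1+C

continue in except skips rest of loop body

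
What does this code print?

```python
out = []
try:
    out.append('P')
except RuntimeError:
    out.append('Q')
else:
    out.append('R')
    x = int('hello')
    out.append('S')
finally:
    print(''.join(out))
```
PR

Try succeeds, else appends 'R', ValueError in else is uncaught, finally prints before exception propagates ('S' never appended)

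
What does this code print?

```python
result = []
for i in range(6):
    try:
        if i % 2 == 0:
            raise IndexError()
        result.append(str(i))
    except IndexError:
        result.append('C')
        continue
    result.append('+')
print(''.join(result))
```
C1+C3+C5+

continue in except skips rest of loop body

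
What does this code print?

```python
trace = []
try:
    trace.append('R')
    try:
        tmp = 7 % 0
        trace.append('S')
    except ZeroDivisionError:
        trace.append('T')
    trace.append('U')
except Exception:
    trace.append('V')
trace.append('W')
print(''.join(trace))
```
RTUW

Inner exception caught by inner handler, outer continues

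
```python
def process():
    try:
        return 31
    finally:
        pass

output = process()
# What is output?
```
31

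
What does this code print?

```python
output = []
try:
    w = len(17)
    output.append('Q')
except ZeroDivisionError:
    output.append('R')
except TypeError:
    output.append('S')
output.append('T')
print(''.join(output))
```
ST

TypeError is caught by its specific handler, not ZeroDivisionError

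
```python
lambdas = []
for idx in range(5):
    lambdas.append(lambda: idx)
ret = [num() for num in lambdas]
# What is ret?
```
[4, 4, 4, 4, 4]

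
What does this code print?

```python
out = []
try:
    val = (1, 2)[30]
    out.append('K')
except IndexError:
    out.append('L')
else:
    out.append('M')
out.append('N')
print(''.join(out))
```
LN

else block skipped when exception is caught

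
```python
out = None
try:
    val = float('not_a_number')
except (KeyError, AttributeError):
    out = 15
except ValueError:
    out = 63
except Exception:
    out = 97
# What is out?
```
63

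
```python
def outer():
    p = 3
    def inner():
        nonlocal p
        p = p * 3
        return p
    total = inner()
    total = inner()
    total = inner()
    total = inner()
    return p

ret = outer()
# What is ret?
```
243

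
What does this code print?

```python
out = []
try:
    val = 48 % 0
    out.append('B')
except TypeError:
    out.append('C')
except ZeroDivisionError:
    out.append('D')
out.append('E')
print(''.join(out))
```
DE

ZeroDivisionError is caught by its specific handler, not TypeError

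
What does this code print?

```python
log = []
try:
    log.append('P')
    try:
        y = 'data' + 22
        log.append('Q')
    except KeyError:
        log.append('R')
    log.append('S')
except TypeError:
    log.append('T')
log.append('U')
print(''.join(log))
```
PTU

Inner handler doesn't match, propagates to outer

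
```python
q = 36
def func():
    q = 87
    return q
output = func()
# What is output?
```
87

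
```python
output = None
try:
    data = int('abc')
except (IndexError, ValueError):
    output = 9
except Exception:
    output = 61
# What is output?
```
9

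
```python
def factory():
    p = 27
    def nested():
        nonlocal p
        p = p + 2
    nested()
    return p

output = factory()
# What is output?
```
29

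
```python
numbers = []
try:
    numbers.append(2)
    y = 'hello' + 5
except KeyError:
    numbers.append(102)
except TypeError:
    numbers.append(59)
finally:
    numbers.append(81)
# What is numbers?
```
[2, 59, 81]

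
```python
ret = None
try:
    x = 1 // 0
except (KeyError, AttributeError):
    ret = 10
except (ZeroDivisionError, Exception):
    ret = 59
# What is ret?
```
59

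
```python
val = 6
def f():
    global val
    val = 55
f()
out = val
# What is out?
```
55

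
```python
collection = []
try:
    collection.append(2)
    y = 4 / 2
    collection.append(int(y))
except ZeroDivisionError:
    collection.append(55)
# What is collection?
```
[2, 2]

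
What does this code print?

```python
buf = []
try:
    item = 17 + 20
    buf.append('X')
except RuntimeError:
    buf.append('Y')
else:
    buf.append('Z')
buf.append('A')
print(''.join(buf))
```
XZA

else block runs when no exception occurs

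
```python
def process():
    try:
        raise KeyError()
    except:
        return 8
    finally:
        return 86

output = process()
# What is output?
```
86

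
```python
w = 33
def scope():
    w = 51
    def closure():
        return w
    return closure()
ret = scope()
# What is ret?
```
51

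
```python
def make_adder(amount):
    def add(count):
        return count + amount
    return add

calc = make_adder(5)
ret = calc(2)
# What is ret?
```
7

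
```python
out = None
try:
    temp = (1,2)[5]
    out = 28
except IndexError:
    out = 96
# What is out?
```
96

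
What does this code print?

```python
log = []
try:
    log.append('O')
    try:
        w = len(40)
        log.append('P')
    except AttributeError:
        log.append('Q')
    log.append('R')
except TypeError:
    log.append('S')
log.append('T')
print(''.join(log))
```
OST

Inner handler doesn't match, propagates to outer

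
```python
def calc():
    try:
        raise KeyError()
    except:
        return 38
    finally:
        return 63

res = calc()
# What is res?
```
63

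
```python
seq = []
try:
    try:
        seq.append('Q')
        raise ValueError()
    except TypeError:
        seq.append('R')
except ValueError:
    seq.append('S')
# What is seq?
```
['Q', 'S']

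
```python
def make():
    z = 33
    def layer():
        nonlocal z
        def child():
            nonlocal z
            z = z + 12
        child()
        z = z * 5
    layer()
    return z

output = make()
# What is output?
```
225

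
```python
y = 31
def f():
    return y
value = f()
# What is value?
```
31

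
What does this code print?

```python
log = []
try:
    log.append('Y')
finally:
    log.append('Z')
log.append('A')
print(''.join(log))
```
YZA

try/finally without except, no exception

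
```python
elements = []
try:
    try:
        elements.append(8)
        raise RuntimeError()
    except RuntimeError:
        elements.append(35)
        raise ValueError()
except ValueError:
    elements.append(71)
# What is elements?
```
[8, 35, 71]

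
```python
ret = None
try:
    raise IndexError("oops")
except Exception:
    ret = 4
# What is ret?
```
4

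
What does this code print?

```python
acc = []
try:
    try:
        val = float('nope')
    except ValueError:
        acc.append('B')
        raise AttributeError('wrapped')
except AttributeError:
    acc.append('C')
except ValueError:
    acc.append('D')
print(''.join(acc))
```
BC

New AttributeError raised, caught by outer AttributeError handler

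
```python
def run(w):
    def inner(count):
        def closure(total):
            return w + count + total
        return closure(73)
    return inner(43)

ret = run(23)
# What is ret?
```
139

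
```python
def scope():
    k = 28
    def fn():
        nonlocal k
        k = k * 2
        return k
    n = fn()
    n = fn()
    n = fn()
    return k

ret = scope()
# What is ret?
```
224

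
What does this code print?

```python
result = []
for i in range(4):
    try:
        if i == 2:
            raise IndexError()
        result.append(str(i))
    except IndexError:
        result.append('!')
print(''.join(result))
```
01!3

Exception on i=2 caught, loop continues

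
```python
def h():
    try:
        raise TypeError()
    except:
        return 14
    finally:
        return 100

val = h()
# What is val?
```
100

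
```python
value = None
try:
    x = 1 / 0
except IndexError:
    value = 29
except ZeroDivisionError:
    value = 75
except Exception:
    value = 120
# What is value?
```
75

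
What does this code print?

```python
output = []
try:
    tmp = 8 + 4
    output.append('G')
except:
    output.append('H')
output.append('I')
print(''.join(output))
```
GI

No exception, try block completes normally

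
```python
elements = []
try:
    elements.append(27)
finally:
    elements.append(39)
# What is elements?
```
[27, 39]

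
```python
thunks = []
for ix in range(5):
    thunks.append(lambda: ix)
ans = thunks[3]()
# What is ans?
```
4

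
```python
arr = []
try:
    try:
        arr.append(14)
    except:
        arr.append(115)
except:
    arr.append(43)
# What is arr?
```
[14]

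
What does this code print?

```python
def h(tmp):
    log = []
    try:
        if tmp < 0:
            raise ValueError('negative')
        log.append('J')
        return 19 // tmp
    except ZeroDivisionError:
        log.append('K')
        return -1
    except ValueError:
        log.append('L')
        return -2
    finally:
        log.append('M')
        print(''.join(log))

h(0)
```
JKM

tmp=0 causes ZeroDivisionError, caught, finally prints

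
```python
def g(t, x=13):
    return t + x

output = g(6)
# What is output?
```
19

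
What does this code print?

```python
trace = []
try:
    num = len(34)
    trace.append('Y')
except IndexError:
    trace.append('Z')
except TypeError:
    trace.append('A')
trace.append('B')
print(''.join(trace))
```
AB

TypeError is caught by its specific handler, not IndexError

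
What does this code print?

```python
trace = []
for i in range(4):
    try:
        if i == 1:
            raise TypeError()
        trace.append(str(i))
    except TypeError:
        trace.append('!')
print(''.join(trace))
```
0!23

Exception on i=1 caught, loop continues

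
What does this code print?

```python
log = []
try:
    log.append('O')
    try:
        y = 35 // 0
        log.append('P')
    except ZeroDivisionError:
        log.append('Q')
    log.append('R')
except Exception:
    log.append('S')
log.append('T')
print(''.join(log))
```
OQRT

Inner exception caught by inner handler, outer continues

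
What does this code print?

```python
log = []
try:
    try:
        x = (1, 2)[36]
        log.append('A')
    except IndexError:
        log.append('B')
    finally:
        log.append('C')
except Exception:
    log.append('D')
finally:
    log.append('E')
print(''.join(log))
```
BCE

Both finally blocks run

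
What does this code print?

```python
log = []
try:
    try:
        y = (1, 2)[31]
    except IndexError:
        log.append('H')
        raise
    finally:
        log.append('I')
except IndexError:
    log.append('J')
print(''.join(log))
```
HIJ

finally runs before re-raised exception propagates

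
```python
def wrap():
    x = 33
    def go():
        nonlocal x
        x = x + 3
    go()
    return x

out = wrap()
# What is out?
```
36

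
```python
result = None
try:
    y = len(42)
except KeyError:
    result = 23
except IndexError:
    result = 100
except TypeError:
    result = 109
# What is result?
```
109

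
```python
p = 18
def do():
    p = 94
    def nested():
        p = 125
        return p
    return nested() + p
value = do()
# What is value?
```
219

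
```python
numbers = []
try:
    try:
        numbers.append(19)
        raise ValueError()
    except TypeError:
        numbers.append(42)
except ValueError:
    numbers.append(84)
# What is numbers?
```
[19, 84]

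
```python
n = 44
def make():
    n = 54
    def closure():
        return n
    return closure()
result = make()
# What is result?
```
54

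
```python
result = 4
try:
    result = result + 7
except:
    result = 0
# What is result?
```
11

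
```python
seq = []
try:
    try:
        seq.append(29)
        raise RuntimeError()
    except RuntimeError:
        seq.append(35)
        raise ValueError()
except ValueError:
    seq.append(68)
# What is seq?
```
[29, 35, 68]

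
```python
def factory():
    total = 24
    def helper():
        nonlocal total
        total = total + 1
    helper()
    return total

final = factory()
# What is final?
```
25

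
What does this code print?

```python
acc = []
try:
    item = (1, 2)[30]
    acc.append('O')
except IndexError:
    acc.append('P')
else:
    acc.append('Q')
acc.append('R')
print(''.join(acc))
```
PR

else block skipped when exception is caught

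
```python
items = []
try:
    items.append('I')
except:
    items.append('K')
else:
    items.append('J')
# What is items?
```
['I', 'J']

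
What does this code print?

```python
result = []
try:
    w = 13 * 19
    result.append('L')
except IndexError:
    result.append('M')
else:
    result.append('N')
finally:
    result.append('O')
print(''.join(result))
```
LNO

else runs before finally when no exception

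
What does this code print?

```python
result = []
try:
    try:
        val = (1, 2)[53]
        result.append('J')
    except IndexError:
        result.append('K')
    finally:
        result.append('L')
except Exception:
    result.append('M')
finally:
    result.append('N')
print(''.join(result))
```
KLN

Both finally blocks run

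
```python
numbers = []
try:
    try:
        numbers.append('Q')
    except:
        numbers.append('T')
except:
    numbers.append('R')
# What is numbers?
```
['Q']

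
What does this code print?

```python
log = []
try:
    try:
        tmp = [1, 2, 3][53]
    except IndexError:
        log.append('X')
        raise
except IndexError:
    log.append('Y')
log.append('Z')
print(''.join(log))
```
XYZ

raise without argument re-raises current exception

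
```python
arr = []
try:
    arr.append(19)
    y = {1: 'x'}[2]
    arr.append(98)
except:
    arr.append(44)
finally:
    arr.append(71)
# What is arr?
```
[19, 44, 71]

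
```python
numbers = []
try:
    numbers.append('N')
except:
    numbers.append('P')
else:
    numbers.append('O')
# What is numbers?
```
['N', 'O']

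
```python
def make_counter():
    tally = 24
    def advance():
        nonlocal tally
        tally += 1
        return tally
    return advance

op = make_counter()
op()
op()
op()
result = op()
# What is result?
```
28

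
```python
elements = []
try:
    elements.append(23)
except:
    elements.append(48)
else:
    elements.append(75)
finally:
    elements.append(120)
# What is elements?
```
[23, 75, 120]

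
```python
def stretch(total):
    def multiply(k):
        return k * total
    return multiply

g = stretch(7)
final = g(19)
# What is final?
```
133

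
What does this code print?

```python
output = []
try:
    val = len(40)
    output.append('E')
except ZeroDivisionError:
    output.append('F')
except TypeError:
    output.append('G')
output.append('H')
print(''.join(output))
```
GH

TypeError is caught by its specific handler, not ZeroDivisionError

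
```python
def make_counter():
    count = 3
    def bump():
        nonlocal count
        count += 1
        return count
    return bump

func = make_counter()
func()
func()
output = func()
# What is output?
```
6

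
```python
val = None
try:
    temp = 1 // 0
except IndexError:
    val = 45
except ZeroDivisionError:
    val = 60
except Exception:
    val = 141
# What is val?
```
60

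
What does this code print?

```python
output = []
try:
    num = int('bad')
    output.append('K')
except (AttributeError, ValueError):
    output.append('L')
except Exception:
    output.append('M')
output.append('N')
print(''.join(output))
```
LN

ValueError matches tuple containing it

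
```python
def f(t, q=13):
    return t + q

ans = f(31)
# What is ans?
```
44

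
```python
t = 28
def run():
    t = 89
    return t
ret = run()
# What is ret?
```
89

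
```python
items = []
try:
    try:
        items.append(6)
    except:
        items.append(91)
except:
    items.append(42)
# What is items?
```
[6]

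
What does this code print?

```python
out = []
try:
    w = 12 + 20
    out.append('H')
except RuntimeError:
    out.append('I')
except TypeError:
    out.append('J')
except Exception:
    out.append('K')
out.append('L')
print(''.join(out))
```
HL

No exception, try block completes normally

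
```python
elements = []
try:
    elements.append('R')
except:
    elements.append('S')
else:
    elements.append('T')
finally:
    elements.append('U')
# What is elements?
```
['R', 'T', 'U']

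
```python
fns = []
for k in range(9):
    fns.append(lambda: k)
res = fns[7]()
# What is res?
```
8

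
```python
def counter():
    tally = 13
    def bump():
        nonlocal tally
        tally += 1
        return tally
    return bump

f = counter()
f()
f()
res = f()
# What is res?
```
16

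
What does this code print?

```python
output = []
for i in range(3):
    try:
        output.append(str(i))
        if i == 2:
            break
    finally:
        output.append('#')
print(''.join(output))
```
0#1#2#

finally runs even when breaking out of loop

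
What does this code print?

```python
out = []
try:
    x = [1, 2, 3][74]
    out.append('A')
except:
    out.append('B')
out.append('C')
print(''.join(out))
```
BC

Exception raised in try, caught by bare except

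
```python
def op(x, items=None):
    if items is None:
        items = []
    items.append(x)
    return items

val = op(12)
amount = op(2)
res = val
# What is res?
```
[12]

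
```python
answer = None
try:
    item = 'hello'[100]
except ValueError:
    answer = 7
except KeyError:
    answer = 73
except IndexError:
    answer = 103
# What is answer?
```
103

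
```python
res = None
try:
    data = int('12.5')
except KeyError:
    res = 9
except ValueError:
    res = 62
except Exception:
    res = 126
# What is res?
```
62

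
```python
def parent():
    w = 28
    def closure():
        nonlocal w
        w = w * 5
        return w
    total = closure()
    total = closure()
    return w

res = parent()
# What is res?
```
700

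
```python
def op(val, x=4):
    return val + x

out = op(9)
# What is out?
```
13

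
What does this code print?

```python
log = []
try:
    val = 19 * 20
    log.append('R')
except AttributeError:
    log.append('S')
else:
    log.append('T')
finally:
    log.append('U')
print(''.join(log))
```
RTU

else runs before finally when no exception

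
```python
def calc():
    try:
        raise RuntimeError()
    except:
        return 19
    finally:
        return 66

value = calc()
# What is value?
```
66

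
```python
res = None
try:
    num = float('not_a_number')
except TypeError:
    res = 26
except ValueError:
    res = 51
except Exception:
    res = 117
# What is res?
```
51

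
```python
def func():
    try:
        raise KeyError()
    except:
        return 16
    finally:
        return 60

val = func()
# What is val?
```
60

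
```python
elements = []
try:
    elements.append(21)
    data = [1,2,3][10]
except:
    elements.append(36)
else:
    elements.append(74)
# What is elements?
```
[21, 36]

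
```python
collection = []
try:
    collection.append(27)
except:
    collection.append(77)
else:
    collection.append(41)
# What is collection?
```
[27, 41]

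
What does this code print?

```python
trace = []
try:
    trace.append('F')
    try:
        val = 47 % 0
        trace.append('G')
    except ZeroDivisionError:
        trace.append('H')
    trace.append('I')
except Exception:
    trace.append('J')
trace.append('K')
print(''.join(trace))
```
FHIK

Inner exception caught by inner handler, outer continues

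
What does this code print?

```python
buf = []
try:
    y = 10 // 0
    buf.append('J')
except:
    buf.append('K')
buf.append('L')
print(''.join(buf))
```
KL

Exception raised in try, caught by bare except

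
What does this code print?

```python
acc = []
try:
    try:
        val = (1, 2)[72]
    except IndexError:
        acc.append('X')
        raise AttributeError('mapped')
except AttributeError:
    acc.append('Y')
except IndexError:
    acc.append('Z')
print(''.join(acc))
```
XY

New AttributeError raised, caught by outer AttributeError handler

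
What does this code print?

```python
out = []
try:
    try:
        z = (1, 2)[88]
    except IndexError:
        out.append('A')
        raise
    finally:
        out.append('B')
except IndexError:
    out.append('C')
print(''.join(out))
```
ABC

finally runs before re-raised exception propagates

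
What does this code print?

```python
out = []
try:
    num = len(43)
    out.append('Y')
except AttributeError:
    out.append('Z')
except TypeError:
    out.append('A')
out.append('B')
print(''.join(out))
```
AB

TypeError is caught by its specific handler, not AttributeError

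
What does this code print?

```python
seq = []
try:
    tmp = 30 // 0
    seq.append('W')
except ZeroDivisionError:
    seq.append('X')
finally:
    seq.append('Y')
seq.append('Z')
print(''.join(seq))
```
XYZ

finally always runs, even after exception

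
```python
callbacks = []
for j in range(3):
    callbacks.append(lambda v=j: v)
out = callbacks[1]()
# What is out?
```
1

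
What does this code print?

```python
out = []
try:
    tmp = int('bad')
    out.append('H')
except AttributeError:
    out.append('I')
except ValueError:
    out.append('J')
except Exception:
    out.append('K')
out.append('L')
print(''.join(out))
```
JL

ValueError matches before generic Exception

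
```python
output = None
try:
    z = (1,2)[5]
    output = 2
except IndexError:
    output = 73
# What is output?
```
73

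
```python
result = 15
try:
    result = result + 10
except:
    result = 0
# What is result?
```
25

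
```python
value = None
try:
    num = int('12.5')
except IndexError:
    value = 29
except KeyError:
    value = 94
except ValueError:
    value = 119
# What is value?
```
119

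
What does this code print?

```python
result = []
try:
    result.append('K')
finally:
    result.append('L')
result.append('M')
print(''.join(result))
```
KLM

try/finally without except, no exception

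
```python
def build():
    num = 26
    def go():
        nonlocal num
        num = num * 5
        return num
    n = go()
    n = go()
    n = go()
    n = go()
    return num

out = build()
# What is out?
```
16250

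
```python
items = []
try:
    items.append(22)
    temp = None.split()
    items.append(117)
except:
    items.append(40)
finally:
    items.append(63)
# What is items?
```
[22, 40, 63]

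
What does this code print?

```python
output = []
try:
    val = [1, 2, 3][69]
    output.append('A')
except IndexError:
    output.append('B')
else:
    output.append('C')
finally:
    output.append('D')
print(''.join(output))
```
BD

Exception: except runs, else skipped, finally runs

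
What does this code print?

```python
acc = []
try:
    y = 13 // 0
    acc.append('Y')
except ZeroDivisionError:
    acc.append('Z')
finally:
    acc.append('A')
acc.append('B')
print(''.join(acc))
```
ZAB

finally always runs, even after exception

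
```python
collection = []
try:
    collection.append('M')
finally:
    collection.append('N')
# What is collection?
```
['M', 'N']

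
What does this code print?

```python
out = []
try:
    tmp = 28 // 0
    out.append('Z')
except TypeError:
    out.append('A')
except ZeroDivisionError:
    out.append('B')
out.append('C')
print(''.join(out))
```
BC

ZeroDivisionError is caught by its specific handler, not TypeError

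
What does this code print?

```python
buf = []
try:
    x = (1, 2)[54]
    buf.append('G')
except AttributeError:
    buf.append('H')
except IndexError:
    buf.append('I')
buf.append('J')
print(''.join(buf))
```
IJ

IndexError is caught by its specific handler, not AttributeError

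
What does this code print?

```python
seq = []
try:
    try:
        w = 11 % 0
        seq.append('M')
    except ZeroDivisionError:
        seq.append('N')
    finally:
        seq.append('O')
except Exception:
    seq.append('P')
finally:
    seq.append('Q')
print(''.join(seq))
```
NOQ

Both finally blocks run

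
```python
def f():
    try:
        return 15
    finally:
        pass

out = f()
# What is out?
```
15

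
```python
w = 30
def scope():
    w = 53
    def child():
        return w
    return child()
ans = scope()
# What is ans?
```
53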